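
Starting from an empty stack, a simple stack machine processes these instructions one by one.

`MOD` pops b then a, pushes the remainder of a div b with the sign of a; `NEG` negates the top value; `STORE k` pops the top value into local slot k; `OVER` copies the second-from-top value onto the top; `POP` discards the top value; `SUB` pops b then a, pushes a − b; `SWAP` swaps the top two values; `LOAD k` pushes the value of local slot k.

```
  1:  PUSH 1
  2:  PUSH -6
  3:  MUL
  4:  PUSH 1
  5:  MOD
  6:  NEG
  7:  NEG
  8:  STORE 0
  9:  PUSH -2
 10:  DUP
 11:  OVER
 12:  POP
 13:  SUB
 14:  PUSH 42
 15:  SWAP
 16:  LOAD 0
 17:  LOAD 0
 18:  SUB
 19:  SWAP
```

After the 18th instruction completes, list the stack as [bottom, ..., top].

PUSH 1  : 1
PUSH -6 : 1 -6
MUL     : -6
PUSH 1  : -6 1
MOD     : 0
NEG     : 0
NEG     : 0
STORE 0 : (empty)
PUSH -2 : -2
DUP     : -2 -2
OVER    : -2 -2 -2
POP     : -2 -2
SUB     : 0
PUSH 42 : 0 42
SWAP    : 42 0
LOAD 0  : 42 0 0
LOAD 0  : 42 0 0 0
SUB     : 42 0 0

[42, 0, 0]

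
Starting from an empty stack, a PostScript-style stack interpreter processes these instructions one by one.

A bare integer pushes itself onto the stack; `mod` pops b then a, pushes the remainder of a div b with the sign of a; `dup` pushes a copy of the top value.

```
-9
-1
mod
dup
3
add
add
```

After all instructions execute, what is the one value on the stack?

3

-9  : [-9]
-1  : [-9, -1]
mod : [0]
dup : [0, 0]
3   : [0, 0, 3]
add : [0, 3]
add : [3]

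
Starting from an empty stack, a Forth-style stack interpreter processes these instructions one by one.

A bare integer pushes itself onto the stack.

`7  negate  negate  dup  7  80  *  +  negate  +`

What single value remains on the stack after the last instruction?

-560

7      -> [7]
negate -> [-7]
negate -> [7]
dup    -> [7, 7]
7      -> [7, 7, 7]
80     -> [7, 7, 7, 80]
*      -> [7, 7, 560]
+      -> [7, 567]
negate -> [7, -567]
+      -> [-560]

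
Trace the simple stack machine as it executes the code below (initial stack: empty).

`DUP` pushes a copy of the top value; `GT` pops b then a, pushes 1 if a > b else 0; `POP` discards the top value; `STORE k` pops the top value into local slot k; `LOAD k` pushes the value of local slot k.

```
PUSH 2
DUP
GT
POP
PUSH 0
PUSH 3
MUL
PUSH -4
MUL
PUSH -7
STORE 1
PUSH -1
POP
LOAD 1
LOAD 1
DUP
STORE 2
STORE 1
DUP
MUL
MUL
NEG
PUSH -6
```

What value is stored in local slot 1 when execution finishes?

PUSH 2  : [2]
DUP     : [2, 2]
GT      : [0]
POP     : []
PUSH 0  : [0]
PUSH 3  : [0, 3]
MUL     : [0]
PUSH -4 : [0, -4]
MUL     : [0]
PUSH -7 : [0, -7]
STORE 1 : [0]
PUSH -1 : [0, -1]
POP     : [0]
LOAD 1  : [0, -7]
LOAD 1  : [0, -7, -7]
DUP     : [0, -7, -7, -7]
STORE 2 : [0, -7, -7]
STORE 1 : [0, -7]
DUP     : [0, -7, -7]
MUL     : [0, 49]
MUL     : [0]
NEG     : [0]
PUSH -6 : [0, -6]

-7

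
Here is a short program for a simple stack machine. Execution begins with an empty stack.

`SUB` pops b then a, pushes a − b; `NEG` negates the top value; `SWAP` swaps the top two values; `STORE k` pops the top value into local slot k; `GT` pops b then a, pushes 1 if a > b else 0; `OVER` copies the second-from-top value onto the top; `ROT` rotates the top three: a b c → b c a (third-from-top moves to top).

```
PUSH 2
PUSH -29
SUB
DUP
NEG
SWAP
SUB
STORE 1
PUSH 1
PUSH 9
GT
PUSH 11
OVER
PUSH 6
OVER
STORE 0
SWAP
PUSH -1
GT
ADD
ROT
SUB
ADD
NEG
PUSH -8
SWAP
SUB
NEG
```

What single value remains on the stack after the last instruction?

PUSH 2   : [2]
PUSH -29 : [2, -29]
SUB      : [31]
DUP      : [31, 31]
NEG      : [31, -31]
SWAP     : [-31, 31]
SUB      : [-62]
STORE 1  : []
PUSH 1   : [1]
PUSH 9   : [1, 9]
GT       : [0]
PUSH 11  : [0, 11]
OVER     : [0, 11, 0]
PUSH 6   : [0, 11, 0, 6]
OVER     : [0, 11, 0, 6, 0]
STORE 0  : [0, 11, 0, 6]
SWAP     : [0, 11, 6, 0]
PUSH -1  : [0, 11, 6, 0, -1]
GT       : [0, 11, 6, 1]
ADD      : [0, 11, 7]
ROT      : [11, 7, 0]
SUB      : [11, 7]
ADD      : [18]
NEG      : [-18]
PUSH -8  : [-18, -8]
SWAP     : [-8, -18]
SUB      : [10]
NEG      : [-10]

-10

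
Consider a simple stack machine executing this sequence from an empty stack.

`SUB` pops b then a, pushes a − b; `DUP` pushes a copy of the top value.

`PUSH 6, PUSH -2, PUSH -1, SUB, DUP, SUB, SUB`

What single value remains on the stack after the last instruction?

6

PUSH 6  → 6
PUSH -2 → 6 -2
PUSH -1 → 6 -2 -1
SUB     → 6 -1
DUP     → 6 -1 -1
SUB     → 6 0
SUB     → 6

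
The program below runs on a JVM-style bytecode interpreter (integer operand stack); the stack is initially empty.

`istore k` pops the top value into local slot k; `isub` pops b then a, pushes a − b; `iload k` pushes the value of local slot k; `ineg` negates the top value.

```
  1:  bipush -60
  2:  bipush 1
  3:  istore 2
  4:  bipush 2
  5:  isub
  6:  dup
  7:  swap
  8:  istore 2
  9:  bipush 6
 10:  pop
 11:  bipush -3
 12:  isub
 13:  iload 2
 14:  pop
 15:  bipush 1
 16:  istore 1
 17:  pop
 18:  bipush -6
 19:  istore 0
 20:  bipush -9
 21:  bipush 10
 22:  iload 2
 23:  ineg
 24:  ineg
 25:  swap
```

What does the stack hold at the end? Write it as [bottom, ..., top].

[-9, -62, 10]

bipush -60 -> [-60]
bipush 1   -> [-60, 1]
istore 2   -> [-60]
bipush 2   -> [-60, 2]
isub       -> [-62]
dup        -> [-62, -62]
swap       -> [-62, -62]
istore 2   -> [-62]
bipush 6   -> [-62, 6]
pop        -> [-62]
bipush -3  -> [-62, -3]
isub       -> [-59]
iload 2    -> [-59, -62]
pop        -> [-59]
bipush 1   -> [-59, 1]
istore 1   -> [-59]
pop        -> []
bipush -6  -> [-6]
istore 0   -> []
bipush -9  -> [-9]
bipush 10  -> [-9, 10]
iload 2    -> [-9, 10, -62]
ineg       -> [-9, 10, 62]
ineg       -> [-9, 10, -62]
swap       -> [-9, -62, 10]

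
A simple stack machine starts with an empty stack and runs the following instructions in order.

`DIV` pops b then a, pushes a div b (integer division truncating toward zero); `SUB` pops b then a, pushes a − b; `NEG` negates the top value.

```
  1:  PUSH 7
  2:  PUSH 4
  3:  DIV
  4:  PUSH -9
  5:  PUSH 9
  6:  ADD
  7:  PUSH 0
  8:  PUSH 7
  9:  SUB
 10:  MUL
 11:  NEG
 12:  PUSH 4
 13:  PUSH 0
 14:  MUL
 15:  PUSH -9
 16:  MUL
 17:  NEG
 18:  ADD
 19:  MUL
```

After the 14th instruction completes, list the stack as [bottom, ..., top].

PUSH 7  : 7
PUSH 4  : 7 4
DIV     : 1
PUSH -9 : 1 -9
PUSH 9  : 1 -9 9
ADD     : 1 0
PUSH 0  : 1 0 0
PUSH 7  : 1 0 0 7
SUB     : 1 0 -7
MUL     : 1 0
NEG     : 1 0
PUSH 4  : 1 0 4
PUSH 0  : 1 0 4 0
MUL     : 1 0 0

[1, 0, 0]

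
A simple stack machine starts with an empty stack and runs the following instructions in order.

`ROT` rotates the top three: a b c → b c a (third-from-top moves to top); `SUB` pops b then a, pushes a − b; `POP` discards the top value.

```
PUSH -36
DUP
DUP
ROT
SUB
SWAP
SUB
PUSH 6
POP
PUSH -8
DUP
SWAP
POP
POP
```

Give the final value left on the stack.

PUSH -36 : -36
DUP      : -36 -36
DUP      : -36 -36 -36
ROT      : -36 -36 -36
SUB      : -36 0
SWAP     : 0 -36
SUB      : 36
PUSH 6   : 36 6
POP      : 36
PUSH -8  : 36 -8
DUP      : 36 -8 -8
SWAP     : 36 -8 -8
POP      : 36 -8
POP      : 36

36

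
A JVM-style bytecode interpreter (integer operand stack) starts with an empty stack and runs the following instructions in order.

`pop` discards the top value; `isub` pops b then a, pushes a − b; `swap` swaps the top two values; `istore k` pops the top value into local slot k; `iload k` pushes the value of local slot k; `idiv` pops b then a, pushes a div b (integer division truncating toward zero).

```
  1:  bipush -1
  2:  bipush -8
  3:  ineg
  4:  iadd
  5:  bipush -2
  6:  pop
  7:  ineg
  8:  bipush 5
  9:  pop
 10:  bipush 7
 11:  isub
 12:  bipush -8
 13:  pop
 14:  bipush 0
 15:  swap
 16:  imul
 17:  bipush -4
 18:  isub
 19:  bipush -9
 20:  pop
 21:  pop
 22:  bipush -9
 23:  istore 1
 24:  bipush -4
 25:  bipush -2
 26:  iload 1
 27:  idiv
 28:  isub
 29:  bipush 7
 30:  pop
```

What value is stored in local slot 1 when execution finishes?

bipush -1  -1
bipush -8  -1 -8
ineg       -1 8
iadd       7
bipush -2  7 -2
pop        7
ineg       -7
bipush 5   -7 5
pop        -7
bipush 7   -7 7
isub       -14
bipush -8  -14 -8
pop        -14
bipush 0   -14 0
swap       0 -14
imul       0
bipush -4  0 -4
isub       4
bipush -9  4 -9
pop        4
pop        (empty)
bipush -9  -9
istore 1   (empty)
bipush -4  -4
bipush -2  -4 -2
iload 1    -4 -2 -9
idiv       -4 0
isub       -4
bipush 7   -4 7
pop        -4

-9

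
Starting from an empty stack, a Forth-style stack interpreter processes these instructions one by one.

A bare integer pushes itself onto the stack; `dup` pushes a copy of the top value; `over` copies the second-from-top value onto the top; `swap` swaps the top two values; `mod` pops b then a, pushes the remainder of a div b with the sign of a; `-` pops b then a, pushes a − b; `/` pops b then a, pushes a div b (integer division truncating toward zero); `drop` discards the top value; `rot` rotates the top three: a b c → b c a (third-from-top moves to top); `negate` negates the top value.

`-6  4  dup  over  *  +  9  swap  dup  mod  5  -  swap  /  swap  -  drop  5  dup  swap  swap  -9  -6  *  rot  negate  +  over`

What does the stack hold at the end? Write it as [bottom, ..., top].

-6     → [-6]
4      → [-6, 4]
dup    → [-6, 4, 4]
over   → [-6, 4, 4, 4]
*      → [-6, 4, 16]
+      → [-6, 20]
9      → [-6, 20, 9]
swap   → [-6, 9, 20]
dup    → [-6, 9, 20, 20]
mod    → [-6, 9, 0]
5      → [-6, 9, 0, 5]
-      → [-6, 9, -5]
swap   → [-6, -5, 9]
/      → [-6, 0]
swap   → [0, -6]
-      → [6]
drop   → []
5      → [5]
dup    → [5, 5]
swap   → [5, 5]
swap   → [5, 5]
-9     → [5, 5, -9]
-6     → [5, 5, -9, -6]
*      → [5, 5, 54]
rot    → [5, 54, 5]
negate → [5, 54, -5]
+      → [5, 49]
over   → [5, 49, 5]

[5, 49, 5]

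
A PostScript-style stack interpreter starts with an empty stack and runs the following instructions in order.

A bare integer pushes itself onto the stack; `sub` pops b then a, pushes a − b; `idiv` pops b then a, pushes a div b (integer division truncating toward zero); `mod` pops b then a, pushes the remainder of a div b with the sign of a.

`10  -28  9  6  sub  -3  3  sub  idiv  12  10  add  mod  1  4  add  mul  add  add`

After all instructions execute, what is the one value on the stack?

-18

10   -> 10
-28  -> 10 -28
9    -> 10 -28 9
6    -> 10 -28 9 6
sub  -> 10 -28 3
-3   -> 10 -28 3 -3
3    -> 10 -28 3 -3 3
sub  -> 10 -28 3 -6
idiv -> 10 -28 0
12   -> 10 -28 0 12
10   -> 10 -28 0 12 10
add  -> 10 -28 0 22
mod  -> 10 -28 0
1    -> 10 -28 0 1
4    -> 10 -28 0 1 4
add  -> 10 -28 0 5
mul  -> 10 -28 0
add  -> 10 -28
add  -> -18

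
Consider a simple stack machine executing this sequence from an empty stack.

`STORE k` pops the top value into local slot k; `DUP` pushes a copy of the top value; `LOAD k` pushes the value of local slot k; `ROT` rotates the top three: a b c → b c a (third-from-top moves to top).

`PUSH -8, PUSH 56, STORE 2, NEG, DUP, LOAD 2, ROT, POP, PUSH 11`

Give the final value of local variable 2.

PUSH -8  [-8]
PUSH 56  [-8, 56]
STORE 2  [-8]
NEG      [8]
DUP      [8, 8]
LOAD 2   [8, 8, 56]
ROT      [8, 56, 8]
POP      [8, 56]
PUSH 11  [8, 56, 11]

56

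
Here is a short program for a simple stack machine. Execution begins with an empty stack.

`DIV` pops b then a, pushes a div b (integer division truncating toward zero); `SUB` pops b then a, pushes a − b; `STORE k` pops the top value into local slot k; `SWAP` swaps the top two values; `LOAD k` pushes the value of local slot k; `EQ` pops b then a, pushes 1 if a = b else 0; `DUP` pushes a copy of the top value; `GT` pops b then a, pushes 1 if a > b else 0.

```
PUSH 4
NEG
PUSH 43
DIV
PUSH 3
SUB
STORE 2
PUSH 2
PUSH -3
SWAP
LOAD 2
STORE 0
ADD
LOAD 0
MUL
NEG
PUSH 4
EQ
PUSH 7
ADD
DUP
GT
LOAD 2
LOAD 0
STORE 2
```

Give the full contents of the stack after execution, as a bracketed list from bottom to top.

PUSH 4  -> 4
NEG     -> -4
PUSH 43 -> -4 43
DIV     -> 0
PUSH 3  -> 0 3
SUB     -> -3
STORE 2 -> (empty)
PUSH 2  -> 2
PUSH -3 -> 2 -3
SWAP    -> -3 2
LOAD 2  -> -3 2 -3
STORE 0 -> -3 2
ADD     -> -1
LOAD 0  -> -1 -3
MUL     -> 3
NEG     -> -3
PUSH 4  -> -3 4
EQ      -> 0
PUSH 7  -> 0 7
ADD     -> 7
DUP     -> 7 7
GT      -> 0
LOAD 2  -> 0 -3
LOAD 0  -> 0 -3 -3
STORE 2 -> 0 -3

[0, -3]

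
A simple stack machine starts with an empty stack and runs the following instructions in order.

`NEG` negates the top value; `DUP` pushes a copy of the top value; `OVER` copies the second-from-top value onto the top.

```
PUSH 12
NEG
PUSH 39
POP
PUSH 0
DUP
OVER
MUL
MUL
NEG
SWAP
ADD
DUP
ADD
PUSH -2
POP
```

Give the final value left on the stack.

-24

PUSH 12 : [12]
NEG     : [-12]
PUSH 39 : [-12, 39]
POP     : [-12]
PUSH 0  : [-12, 0]
DUP     : [-12, 0, 0]
OVER    : [-12, 0, 0, 0]
MUL     : [-12, 0, 0]
MUL     : [-12, 0]
NEG     : [-12, 0]
SWAP    : [0, -12]
ADD     : [-12]
DUP     : [-12, -12]
ADD     : [-24]
PUSH -2 : [-24, -2]
POP     : [-24]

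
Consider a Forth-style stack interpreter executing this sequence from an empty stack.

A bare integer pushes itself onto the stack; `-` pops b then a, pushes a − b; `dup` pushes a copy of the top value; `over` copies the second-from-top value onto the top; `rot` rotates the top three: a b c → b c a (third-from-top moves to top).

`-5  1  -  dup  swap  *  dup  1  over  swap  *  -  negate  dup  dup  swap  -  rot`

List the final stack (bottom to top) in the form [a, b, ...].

-5     -> -5
1      -> -5 1
-      -> -6
dup    -> -6 -6
swap   -> -6 -6
*      -> 36
dup    -> 36 36
1      -> 36 36 1
over   -> 36 36 1 36
swap   -> 36 36 36 1
*      -> 36 36 36
-      -> 36 0
negate -> 36 0
dup    -> 36 0 0
dup    -> 36 0 0 0
swap   -> 36 0 0 0
-      -> 36 0 0
rot    -> 0 0 36

[0, 0, 36]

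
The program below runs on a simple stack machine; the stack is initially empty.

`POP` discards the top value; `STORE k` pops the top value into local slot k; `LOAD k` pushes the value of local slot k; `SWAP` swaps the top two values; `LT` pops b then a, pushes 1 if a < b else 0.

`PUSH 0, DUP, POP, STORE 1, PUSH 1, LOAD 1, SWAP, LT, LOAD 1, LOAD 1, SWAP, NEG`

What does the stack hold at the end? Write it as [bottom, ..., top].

[1, 0, 0]

PUSH 0   [0]
DUP      [0, 0]
POP      [0]
STORE 1  []
PUSH 1   [1]
LOAD 1   [1, 0]
SWAP     [0, 1]
LT       [1]
LOAD 1   [1, 0]
LOAD 1   [1, 0, 0]
SWAP     [1, 0, 0]
NEG      [1, 0, 0]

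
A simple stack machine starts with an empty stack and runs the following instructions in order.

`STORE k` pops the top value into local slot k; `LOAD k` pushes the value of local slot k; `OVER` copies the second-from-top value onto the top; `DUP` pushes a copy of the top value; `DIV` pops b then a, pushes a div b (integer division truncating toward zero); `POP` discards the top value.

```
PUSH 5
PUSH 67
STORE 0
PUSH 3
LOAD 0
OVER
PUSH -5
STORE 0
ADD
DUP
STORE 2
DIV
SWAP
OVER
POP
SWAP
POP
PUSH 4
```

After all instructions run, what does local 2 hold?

PUSH 5  : 5
PUSH 67 : 5 67
STORE 0 : 5
PUSH 3  : 5 3
LOAD 0  : 5 3 67
OVER    : 5 3 67 3
PUSH -5 : 5 3 67 3 -5
STORE 0 : 5 3 67 3
ADD     : 5 3 70
DUP     : 5 3 70 70
STORE 2 : 5 3 70
DIV     : 5 0
SWAP    : 0 5
OVER    : 0 5 0
POP     : 0 5
SWAP    : 5 0
POP     : 5
PUSH 4  : 5 4

70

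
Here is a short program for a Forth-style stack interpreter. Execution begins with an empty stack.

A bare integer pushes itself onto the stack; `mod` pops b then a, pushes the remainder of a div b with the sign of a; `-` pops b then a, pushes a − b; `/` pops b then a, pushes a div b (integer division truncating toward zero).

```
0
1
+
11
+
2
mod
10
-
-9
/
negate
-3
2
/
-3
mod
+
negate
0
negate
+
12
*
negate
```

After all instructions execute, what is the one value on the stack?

0      : 0
1      : 0 1
+      : 1
11     : 1 11
+      : 12
2      : 12 2
mod    : 0
10     : 0 10
-      : -10
-9     : -10 -9
/      : 1
negate : -1
-3     : -1 -3
2      : -1 -3 2
/      : -1 -1
-3     : -1 -1 -3
mod    : -1 -1
+      : -2
negate : 2
0      : 2 0
negate : 2 0
+      : 2
12     : 2 12
*      : 24
negate : -24

-24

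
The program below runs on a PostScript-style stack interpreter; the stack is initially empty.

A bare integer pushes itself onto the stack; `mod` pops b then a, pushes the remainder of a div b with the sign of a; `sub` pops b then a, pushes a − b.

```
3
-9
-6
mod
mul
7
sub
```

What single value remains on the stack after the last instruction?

3   : [3]
-9  : [3, -9]
-6  : [3, -9, -6]
mod : [3, -3]
mul : [-9]
7   : [-9, 7]
sub : [-16]

-16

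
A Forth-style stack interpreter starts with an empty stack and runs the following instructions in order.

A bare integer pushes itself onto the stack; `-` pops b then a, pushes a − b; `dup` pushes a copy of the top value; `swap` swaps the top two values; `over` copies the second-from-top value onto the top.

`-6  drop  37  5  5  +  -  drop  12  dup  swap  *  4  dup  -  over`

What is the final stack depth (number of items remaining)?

3

-6   : -6
drop : (empty)
37   : 37
5    : 37 5
5    : 37 5 5
+    : 37 10
-    : 27
drop : (empty)
12   : 12
dup  : 12 12
swap : 12 12
*    : 144
4    : 144 4
dup  : 144 4 4
-    : 144 0
over : 144 0 144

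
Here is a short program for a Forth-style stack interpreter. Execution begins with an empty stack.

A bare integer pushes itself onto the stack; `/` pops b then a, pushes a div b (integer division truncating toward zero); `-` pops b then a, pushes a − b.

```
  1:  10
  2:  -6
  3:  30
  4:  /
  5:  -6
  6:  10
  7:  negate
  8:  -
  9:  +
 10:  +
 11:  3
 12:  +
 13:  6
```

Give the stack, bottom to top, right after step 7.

10     -> [10]
-6     -> [10, -6]
30     -> [10, -6, 30]
/      -> [10, 0]
-6     -> [10, 0, -6]
10     -> [10, 0, -6, 10]
negate -> [10, 0, -6, -10]

[10, 0, -6, -10]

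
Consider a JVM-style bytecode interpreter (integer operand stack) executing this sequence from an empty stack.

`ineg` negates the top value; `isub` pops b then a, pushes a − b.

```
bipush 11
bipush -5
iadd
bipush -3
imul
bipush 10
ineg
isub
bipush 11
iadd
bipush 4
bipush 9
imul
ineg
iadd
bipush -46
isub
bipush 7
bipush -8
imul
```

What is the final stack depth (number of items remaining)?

bipush 11  -> 11
bipush -5  -> 11 -5
iadd       -> 6
bipush -3  -> 6 -3
imul       -> -18
bipush 10  -> -18 10
ineg       -> -18 -10
isub       -> -8
bipush 11  -> -8 11
iadd       -> 3
bipush 4   -> 3 4
bipush 9   -> 3 4 9
imul       -> 3 36
ineg       -> 3 -36
iadd       -> -33
bipush -46 -> -33 -46
isub       -> 13
bipush 7   -> 13 7
bipush -8  -> 13 7 -8
imul       -> 13 -56

2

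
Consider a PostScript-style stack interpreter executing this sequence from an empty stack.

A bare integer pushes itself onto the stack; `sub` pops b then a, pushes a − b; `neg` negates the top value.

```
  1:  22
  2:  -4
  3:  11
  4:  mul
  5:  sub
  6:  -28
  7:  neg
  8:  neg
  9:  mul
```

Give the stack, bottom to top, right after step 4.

[22, -44]

22  → 22
-4  → 22 -4
11  → 22 -4 11
mul → 22 -44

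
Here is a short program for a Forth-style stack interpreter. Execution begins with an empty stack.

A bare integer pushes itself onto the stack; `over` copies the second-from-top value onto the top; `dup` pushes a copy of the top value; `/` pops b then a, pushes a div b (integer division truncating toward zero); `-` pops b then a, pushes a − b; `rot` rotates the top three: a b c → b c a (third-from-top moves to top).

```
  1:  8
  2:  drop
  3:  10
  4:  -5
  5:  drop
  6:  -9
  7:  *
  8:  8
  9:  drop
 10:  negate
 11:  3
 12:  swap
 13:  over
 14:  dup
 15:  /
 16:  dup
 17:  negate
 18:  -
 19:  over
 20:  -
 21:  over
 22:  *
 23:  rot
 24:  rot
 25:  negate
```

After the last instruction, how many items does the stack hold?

3

8      -> [8]
drop   -> []
10     -> [10]
-5     -> [10, -5]
drop   -> [10]
-9     -> [10, -9]
*      -> [-90]
8      -> [-90, 8]
drop   -> [-90]
negate -> [90]
3      -> [90, 3]
swap   -> [3, 90]
over   -> [3, 90, 3]
dup    -> [3, 90, 3, 3]
/      -> [3, 90, 1]
dup    -> [3, 90, 1, 1]
negate -> [3, 90, 1, -1]
-      -> [3, 90, 2]
over   -> [3, 90, 2, 90]
-      -> [3, 90, -88]
over   -> [3, 90, -88, 90]
*      -> [3, 90, -7920]
rot    -> [90, -7920, 3]
rot    -> [-7920, 3, 90]
negate -> [-7920, 3, -90]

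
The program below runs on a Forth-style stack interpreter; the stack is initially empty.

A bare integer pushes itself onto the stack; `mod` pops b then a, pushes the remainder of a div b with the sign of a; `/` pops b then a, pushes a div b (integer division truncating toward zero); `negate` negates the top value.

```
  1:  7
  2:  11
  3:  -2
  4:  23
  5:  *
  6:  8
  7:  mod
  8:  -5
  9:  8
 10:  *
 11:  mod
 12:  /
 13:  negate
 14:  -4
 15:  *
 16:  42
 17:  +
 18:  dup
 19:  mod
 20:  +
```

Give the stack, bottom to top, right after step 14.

[7, 1, -4]

7       [7]
11      [7, 11]
-2      [7, 11, -2]
23      [7, 11, -2, 23]
*       [7, 11, -46]
8       [7, 11, -46, 8]
mod     [7, 11, -6]
-5      [7, 11, -6, -5]
8       [7, 11, -6, -5, 8]
*       [7, 11, -6, -40]
mod     [7, 11, -6]
/       [7, -1]
negate  [7, 1]
-4      [7, 1, -4]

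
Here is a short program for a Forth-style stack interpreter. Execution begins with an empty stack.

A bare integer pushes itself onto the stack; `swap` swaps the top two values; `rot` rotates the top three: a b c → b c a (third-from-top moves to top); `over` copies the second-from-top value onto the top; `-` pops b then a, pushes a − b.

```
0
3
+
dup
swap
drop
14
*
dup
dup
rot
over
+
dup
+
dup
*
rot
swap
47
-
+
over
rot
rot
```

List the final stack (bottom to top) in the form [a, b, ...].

0    → 0
3    → 0 3
+    → 3
dup  → 3 3
swap → 3 3
drop → 3
14   → 3 14
*    → 42
dup  → 42 42
dup  → 42 42 42
rot  → 42 42 42
over → 42 42 42 42
+    → 42 42 84
dup  → 42 42 84 84
+    → 42 42 168
dup  → 42 42 168 168
*    → 42 42 28224
rot  → 42 28224 42
swap → 42 42 28224
47   → 42 42 28224 47
-    → 42 42 28177
+    → 42 28219
over → 42 28219 42
rot  → 28219 42 42
rot  → 42 42 28219

[42, 42, 28219]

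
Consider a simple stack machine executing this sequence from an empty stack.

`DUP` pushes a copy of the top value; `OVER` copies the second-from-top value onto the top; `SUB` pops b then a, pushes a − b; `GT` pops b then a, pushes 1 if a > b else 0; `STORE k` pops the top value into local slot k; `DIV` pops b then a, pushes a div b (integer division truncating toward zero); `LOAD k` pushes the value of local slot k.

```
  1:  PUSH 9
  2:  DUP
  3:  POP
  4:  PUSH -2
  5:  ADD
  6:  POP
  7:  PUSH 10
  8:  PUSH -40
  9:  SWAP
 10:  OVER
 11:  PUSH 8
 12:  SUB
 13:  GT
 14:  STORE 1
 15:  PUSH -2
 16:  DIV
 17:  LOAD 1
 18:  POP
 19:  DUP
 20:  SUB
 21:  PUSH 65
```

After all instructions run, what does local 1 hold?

PUSH 9    9
DUP       9 9
POP       9
PUSH -2   9 -2
ADD       7
POP       (empty)
PUSH 10   10
PUSH -40  10 -40
SWAP      -40 10
OVER      -40 10 -40
PUSH 8    -40 10 -40 8
SUB       -40 10 -48
GT        -40 1
STORE 1   -40
PUSH -2   -40 -2
DIV       20
LOAD 1    20 1
POP       20
DUP       20 20
SUB       0
PUSH 65   0 65

1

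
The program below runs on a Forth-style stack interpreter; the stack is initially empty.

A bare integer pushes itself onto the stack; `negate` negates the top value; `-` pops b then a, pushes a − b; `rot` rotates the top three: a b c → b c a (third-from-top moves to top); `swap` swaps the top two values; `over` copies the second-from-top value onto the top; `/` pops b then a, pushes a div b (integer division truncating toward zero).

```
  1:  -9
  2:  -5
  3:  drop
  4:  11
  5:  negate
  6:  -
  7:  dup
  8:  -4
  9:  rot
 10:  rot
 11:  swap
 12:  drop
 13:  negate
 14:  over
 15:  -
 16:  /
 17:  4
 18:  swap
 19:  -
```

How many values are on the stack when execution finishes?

1

-9     : -9
-5     : -9 -5
drop   : -9
11     : -9 11
negate : -9 -11
-      : 2
dup    : 2 2
-4     : 2 2 -4
rot    : 2 -4 2
rot    : -4 2 2
swap   : -4 2 2
drop   : -4 2
negate : -4 -2
over   : -4 -2 -4
-      : -4 2
/      : -2
4      : -2 4
swap   : 4 -2
-      : 6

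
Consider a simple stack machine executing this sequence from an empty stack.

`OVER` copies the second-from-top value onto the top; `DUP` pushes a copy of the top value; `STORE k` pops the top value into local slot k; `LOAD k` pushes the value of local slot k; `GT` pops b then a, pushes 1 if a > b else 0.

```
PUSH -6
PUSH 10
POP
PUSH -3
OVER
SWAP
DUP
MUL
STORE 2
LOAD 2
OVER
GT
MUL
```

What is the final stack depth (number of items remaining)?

PUSH -6 : [-6]
PUSH 10 : [-6, 10]
POP     : [-6]
PUSH -3 : [-6, -3]
OVER    : [-6, -3, -6]
SWAP    : [-6, -6, -3]
DUP     : [-6, -6, -3, -3]
MUL     : [-6, -6, 9]
STORE 2 : [-6, -6]
LOAD 2  : [-6, -6, 9]
OVER    : [-6, -6, 9, -6]
GT      : [-6, -6, 1]
MUL     : [-6, -6]

2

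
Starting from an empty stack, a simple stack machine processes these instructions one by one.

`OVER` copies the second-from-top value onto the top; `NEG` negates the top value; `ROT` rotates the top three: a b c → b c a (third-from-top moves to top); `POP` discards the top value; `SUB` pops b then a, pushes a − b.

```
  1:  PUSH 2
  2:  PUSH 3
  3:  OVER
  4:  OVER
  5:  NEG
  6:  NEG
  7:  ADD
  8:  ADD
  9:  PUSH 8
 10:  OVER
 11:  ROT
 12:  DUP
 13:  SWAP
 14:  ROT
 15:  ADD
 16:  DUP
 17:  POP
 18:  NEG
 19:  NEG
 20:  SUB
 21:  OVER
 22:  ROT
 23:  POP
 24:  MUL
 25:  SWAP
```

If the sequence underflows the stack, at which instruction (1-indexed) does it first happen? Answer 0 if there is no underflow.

0

PUSH 2 → 2
PUSH 3 → 2 3
OVER   → 2 3 2
OVER   → 2 3 2 3
NEG    → 2 3 2 -3
NEG    → 2 3 2 3
ADD    → 2 3 5
ADD    → 2 8
PUSH 8 → 2 8 8
OVER   → 2 8 8 8
ROT    → 2 8 8 8
DUP    → 2 8 8 8 8
SWAP   → 2 8 8 8 8
ROT    → 2 8 8 8 8
ADD    → 2 8 8 16
DUP    → 2 8 8 16 16
POP    → 2 8 8 16
NEG    → 2 8 8 -16
NEG    → 2 8 8 16
SUB    → 2 8 -8
OVER   → 2 8 -8 8
ROT    → 2 -8 8 8
POP    → 2 -8 8
MUL    → 2 -64
SWAP   → -64 2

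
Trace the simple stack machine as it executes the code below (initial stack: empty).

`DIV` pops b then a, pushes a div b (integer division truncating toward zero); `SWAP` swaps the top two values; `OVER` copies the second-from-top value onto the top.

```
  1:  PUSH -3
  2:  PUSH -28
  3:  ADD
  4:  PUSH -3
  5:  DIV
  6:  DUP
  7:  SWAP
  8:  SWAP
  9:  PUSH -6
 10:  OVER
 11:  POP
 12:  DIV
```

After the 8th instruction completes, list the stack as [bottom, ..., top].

[10, 10]

PUSH -3   -3
PUSH -28  -3 -28
ADD       -31
PUSH -3   -31 -3
DIV       10
DUP       10 10
SWAP      10 10
SWAP      10 10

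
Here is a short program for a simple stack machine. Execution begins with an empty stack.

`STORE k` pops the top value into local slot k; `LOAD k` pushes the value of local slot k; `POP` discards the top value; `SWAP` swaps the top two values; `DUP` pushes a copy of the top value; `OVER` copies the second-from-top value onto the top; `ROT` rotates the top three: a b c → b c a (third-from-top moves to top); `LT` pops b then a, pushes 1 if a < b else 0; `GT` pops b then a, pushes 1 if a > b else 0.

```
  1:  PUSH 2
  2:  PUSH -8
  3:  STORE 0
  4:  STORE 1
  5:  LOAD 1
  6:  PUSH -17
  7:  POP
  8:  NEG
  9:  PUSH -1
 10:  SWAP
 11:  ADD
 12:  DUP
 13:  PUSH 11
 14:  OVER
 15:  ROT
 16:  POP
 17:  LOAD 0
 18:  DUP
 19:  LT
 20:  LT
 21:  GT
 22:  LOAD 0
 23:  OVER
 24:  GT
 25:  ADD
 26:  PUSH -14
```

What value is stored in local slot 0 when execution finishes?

-8

PUSH 2    [2]
PUSH -8   [2, -8]
STORE 0   [2]
STORE 1   []
LOAD 1    [2]
PUSH -17  [2, -17]
POP       [2]
NEG       [-2]
PUSH -1   [-2, -1]
SWAP      [-1, -2]
ADD       [-3]
DUP       [-3, -3]
PUSH 11   [-3, -3, 11]
OVER      [-3, -3, 11, -3]
ROT       [-3, 11, -3, -3]
POP       [-3, 11, -3]
LOAD 0    [-3, 11, -3, -8]
DUP       [-3, 11, -3, -8, -8]
LT        [-3, 11, -3, 0]
LT        [-3, 11, 1]
GT        [-3, 1]
LOAD 0    [-3, 1, -8]
OVER      [-3, 1, -8, 1]
GT        [-3, 1, 0]
ADD       [-3, 1]
PUSH -14  [-3, 1, -14]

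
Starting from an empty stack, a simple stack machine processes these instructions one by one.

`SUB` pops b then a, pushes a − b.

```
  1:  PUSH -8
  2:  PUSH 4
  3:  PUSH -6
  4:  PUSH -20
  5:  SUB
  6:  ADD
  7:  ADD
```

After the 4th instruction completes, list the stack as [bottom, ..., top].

[-8, 4, -6, -20]

PUSH -8  : [-8]
PUSH 4   : [-8, 4]
PUSH -6  : [-8, 4, -6]
PUSH -20 : [-8, 4, -6, -20]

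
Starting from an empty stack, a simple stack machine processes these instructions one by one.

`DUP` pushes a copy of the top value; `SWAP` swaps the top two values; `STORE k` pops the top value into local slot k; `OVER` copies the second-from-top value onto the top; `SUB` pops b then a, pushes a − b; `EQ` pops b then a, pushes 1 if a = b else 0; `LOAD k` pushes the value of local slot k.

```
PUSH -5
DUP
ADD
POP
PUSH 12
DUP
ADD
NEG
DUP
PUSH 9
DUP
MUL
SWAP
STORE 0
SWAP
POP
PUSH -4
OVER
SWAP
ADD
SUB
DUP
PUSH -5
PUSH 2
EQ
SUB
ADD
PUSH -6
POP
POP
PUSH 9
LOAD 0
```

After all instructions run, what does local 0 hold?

PUSH -5  [-5]
DUP      [-5, -5]
ADD      [-10]
POP      []
PUSH 12  [12]
DUP      [12, 12]
ADD      [24]
NEG      [-24]
DUP      [-24, -24]
PUSH 9   [-24, -24, 9]
DUP      [-24, -24, 9, 9]
MUL      [-24, -24, 81]
SWAP     [-24, 81, -24]
STORE 0  [-24, 81]
SWAP     [81, -24]
POP      [81]
PUSH -4  [81, -4]
OVER     [81, -4, 81]
SWAP     [81, 81, -4]
ADD      [81, 77]
SUB      [4]
DUP      [4, 4]
PUSH -5  [4, 4, -5]
PUSH 2   [4, 4, -5, 2]
EQ       [4, 4, 0]
SUB      [4, 4]
ADD      [8]
PUSH -6  [8, -6]
POP      [8]
POP      []
PUSH 9   [9]
LOAD 0   [9, -24]

-24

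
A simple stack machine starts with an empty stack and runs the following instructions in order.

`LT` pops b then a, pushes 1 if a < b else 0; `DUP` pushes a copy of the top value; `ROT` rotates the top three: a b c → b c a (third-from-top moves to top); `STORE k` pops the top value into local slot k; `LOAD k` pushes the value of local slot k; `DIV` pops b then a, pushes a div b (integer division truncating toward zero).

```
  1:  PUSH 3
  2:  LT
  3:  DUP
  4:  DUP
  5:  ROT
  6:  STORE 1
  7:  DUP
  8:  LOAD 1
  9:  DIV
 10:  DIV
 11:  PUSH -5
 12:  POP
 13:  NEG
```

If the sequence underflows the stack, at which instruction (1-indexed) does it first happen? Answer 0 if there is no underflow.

PUSH 3  3
LT  — needs 2 operands, stack has 1 → underflow

2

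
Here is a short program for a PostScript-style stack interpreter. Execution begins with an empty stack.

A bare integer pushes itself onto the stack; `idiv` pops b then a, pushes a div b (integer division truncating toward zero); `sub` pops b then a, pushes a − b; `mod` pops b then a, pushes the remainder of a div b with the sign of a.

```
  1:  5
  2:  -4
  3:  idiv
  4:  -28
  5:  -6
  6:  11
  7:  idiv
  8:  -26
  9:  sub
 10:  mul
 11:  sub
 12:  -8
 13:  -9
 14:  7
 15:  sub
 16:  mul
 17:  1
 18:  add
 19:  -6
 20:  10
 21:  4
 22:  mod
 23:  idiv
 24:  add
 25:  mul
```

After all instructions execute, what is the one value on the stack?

91602

5    : [5]
-4   : [5, -4]
idiv : [-1]
-28  : [-1, -28]
-6   : [-1, -28, -6]
11   : [-1, -28, -6, 11]
idiv : [-1, -28, 0]
-26  : [-1, -28, 0, -26]
sub  : [-1, -28, 26]
mul  : [-1, -728]
sub  : [727]
-8   : [727, -8]
-9   : [727, -8, -9]
7    : [727, -8, -9, 7]
sub  : [727, -8, -16]
mul  : [727, 128]
1    : [727, 128, 1]
add  : [727, 129]
-6   : [727, 129, -6]
10   : [727, 129, -6, 10]
4    : [727, 129, -6, 10, 4]
mod  : [727, 129, -6, 2]
idiv : [727, 129, -3]
add  : [727, 126]
mul  : [91602]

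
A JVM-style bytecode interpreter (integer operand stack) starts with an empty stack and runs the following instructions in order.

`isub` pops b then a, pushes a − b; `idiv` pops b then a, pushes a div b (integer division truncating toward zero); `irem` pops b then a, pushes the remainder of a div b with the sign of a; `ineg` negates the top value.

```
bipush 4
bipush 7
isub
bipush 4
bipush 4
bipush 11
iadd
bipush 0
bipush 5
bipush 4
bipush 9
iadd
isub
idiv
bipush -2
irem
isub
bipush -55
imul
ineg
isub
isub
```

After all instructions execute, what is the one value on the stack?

818

bipush 4   → [4]
bipush 7   → [4, 7]
isub       → [-3]
bipush 4   → [-3, 4]
bipush 4   → [-3, 4, 4]
bipush 11  → [-3, 4, 4, 11]
iadd       → [-3, 4, 15]
bipush 0   → [-3, 4, 15, 0]
bipush 5   → [-3, 4, 15, 0, 5]
bipush 4   → [-3, 4, 15, 0, 5, 4]
bipush 9   → [-3, 4, 15, 0, 5, 4, 9]
iadd       → [-3, 4, 15, 0, 5, 13]
isub       → [-3, 4, 15, 0, -8]
idiv       → [-3, 4, 15, 0]
bipush -2  → [-3, 4, 15, 0, -2]
irem       → [-3, 4, 15, 0]
isub       → [-3, 4, 15]
bipush -55 → [-3, 4, 15, -55]
imul       → [-3, 4, -825]
ineg       → [-3, 4, 825]
isub       → [-3, -821]
isub       → [818]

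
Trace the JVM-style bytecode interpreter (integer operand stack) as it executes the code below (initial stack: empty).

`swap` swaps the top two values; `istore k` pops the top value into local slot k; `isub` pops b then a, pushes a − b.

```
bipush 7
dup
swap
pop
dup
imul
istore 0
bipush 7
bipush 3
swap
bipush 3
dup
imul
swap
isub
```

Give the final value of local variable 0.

49

bipush 7 → [7]
dup      → [7, 7]
swap     → [7, 7]
pop      → [7]
dup      → [7, 7]
imul     → [49]
istore 0 → []
bipush 7 → [7]
bipush 3 → [7, 3]
swap     → [3, 7]
bipush 3 → [3, 7, 3]
dup      → [3, 7, 3, 3]
imul     → [3, 7, 9]
swap     → [3, 9, 7]
isub     → [3, 2]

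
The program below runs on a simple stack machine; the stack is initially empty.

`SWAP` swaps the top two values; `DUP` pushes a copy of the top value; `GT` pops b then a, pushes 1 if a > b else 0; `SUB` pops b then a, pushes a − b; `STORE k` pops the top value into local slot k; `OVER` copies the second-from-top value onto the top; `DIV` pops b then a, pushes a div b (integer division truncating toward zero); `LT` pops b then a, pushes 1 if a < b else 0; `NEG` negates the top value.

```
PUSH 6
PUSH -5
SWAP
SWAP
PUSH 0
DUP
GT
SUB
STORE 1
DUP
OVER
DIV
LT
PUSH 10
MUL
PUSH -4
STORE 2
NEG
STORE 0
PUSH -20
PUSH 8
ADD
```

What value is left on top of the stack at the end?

-12

PUSH 6    [6]
PUSH -5   [6, -5]
SWAP      [-5, 6]
SWAP      [6, -5]
PUSH 0    [6, -5, 0]
DUP       [6, -5, 0, 0]
GT        [6, -5, 0]
SUB       [6, -5]
STORE 1   [6]
DUP       [6, 6]
OVER      [6, 6, 6]
DIV       [6, 1]
LT        [0]
PUSH 10   [0, 10]
MUL       [0]
PUSH -4   [0, -4]
STORE 2   [0]
NEG       [0]
STORE 0   []
PUSH -20  [-20]
PUSH 8    [-20, 8]
ADD       [-12]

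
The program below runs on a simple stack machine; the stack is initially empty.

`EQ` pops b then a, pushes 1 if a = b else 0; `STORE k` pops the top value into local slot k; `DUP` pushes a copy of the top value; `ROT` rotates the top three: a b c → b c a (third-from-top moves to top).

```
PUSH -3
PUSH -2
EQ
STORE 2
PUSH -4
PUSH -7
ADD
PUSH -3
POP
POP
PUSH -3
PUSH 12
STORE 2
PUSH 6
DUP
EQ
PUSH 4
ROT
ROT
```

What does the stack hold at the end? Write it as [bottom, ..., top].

PUSH -3 → -3
PUSH -2 → -3 -2
EQ      → 0
STORE 2 → (empty)
PUSH -4 → -4
PUSH -7 → -4 -7
ADD     → -11
PUSH -3 → -11 -3
POP     → -11
POP     → (empty)
PUSH -3 → -3
PUSH 12 → -3 12
STORE 2 → -3
PUSH 6  → -3 6
DUP     → -3 6 6
EQ      → -3 1
PUSH 4  → -3 1 4
ROT     → 1 4 -3
ROT     → 4 -3 1

[4, -3, 1]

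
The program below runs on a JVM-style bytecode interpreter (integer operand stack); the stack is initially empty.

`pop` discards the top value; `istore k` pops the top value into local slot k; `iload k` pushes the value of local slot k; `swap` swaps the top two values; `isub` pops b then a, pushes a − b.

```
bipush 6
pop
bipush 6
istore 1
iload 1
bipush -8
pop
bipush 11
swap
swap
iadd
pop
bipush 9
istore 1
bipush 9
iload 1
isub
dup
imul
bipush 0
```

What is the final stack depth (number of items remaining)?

bipush 6  : 6
pop       : (empty)
bipush 6  : 6
istore 1  : (empty)
iload 1   : 6
bipush -8 : 6 -8
pop       : 6
bipush 11 : 6 11
swap      : 11 6
swap      : 6 11
iadd      : 17
pop       : (empty)
bipush 9  : 9
istore 1  : (empty)
bipush 9  : 9
iload 1   : 9 9
isub      : 0
dup       : 0 0
imul      : 0
bipush 0  : 0 0

2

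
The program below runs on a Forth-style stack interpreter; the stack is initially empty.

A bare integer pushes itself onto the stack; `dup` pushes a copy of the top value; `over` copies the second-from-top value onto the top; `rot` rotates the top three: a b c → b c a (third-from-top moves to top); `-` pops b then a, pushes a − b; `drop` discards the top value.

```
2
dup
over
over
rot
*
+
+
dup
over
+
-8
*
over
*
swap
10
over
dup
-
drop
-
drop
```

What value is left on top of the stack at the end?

-1024

2    → [2]
dup  → [2, 2]
over → [2, 2, 2]
over → [2, 2, 2, 2]
rot  → [2, 2, 2, 2]
*    → [2, 2, 4]
+    → [2, 6]
+    → [8]
dup  → [8, 8]
over → [8, 8, 8]
+    → [8, 16]
-8   → [8, 16, -8]
*    → [8, -128]
over → [8, -128, 8]
*    → [8, -1024]
swap → [-1024, 8]
10   → [-1024, 8, 10]
over → [-1024, 8, 10, 8]
dup  → [-1024, 8, 10, 8, 8]
-    → [-1024, 8, 10, 0]
drop → [-1024, 8, 10]
-    → [-1024, -2]
drop → [-1024]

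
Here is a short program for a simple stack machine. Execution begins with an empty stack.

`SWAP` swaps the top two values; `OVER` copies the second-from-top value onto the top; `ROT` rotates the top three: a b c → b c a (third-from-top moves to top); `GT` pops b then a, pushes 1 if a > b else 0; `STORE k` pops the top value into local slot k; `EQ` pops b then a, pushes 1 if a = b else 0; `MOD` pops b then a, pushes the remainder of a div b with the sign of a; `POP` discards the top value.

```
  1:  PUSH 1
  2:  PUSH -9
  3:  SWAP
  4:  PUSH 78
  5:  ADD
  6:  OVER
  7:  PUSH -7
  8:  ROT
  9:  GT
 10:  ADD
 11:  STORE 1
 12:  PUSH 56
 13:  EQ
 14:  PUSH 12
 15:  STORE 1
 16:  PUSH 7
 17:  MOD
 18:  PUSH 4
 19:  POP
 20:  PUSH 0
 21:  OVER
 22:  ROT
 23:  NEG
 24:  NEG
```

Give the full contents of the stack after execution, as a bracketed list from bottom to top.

[0, 0, 0]

PUSH 1   [1]
PUSH -9  [1, -9]
SWAP     [-9, 1]
PUSH 78  [-9, 1, 78]
ADD      [-9, 79]
OVER     [-9, 79, -9]
PUSH -7  [-9, 79, -9, -7]
ROT      [-9, -9, -7, 79]
GT       [-9, -9, 0]
ADD      [-9, -9]
STORE 1  [-9]
PUSH 56  [-9, 56]
EQ       [0]
PUSH 12  [0, 12]
STORE 1  [0]
PUSH 7   [0, 7]
MOD      [0]
PUSH 4   [0, 4]
POP      [0]
PUSH 0   [0, 0]
OVER     [0, 0, 0]
ROT      [0, 0, 0]
NEG      [0, 0, 0]
NEG      [0, 0, 0]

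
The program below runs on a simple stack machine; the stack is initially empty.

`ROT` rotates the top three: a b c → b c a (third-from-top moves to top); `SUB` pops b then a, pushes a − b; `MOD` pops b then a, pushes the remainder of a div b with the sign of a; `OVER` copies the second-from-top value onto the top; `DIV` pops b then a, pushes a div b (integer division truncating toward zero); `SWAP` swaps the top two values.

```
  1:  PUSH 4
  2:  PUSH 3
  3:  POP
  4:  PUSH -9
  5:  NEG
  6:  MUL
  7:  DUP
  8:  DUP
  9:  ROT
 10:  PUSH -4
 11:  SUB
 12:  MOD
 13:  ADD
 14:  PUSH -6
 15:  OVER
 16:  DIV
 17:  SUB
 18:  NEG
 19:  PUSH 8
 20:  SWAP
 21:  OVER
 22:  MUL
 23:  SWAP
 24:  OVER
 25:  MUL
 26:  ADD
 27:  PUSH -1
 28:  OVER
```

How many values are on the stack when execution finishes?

PUSH 4   [4]
PUSH 3   [4, 3]
POP      [4]
PUSH -9  [4, -9]
NEG      [4, 9]
MUL      [36]
DUP      [36, 36]
DUP      [36, 36, 36]
ROT      [36, 36, 36]
PUSH -4  [36, 36, 36, -4]
SUB      [36, 36, 40]
MOD      [36, 36]
ADD      [72]
PUSH -6  [72, -6]
OVER     [72, -6, 72]
DIV      [72, 0]
SUB      [72]
NEG      [-72]
PUSH 8   [-72, 8]
SWAP     [8, -72]
OVER     [8, -72, 8]
MUL      [8, -576]
SWAP     [-576, 8]
OVER     [-576, 8, -576]
MUL      [-576, -4608]
ADD      [-5184]
PUSH -1  [-5184, -1]
OVER     [-5184, -1, -5184]

3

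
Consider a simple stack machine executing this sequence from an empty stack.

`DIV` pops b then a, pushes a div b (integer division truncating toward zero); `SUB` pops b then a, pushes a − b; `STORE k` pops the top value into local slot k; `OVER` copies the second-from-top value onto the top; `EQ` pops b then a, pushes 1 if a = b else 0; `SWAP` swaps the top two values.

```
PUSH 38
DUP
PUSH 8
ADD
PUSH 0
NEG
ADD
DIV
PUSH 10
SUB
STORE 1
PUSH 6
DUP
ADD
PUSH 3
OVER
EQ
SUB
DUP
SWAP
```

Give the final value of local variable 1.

PUSH 38  [38]
DUP      [38, 38]
PUSH 8   [38, 38, 8]
ADD      [38, 46]
PUSH 0   [38, 46, 0]
NEG      [38, 46, 0]
ADD      [38, 46]
DIV      [0]
PUSH 10  [0, 10]
SUB      [-10]
STORE 1  []
PUSH 6   [6]
DUP      [6, 6]
ADD      [12]
PUSH 3   [12, 3]
OVER     [12, 3, 12]
EQ       [12, 0]
SUB      [12]
DUP      [12, 12]
SWAP     [12, 12]

-10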